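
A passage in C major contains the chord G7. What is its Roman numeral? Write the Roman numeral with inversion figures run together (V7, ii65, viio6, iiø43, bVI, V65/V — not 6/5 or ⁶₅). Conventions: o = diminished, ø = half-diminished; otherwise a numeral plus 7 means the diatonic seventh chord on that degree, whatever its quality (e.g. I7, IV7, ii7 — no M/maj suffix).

Stacked in thirds the chord is G-B-D-F: a dominant seventh chord on G.
G is scale degree 5 in C major, and a dominant seventh chord on that degree is written V7.

V7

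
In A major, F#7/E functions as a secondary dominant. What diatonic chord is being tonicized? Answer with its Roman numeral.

ii

The chord is a dominant seventh chord on F#.
A dominant resolves down a perfect fifth: F# → B. In A major, B is scale degree 2, i.e. ii.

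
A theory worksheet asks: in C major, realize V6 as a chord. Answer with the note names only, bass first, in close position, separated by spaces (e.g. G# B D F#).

The numeral's case and figure indicate a major triad. In C major its root, scale degree 5, is G.
Stacking thirds from G gives G-B-D.
The figured bass 6 indicates first inversion, placing the third (B) in the bass: B-D-G.

B D G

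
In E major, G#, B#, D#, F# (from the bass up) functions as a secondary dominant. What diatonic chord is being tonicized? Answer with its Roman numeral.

The chord is a dominant seventh chord on G#.
A dominant resolves down a perfect fifth: G# → C#. In E major, C# is scale degree 6, i.e. vi.

vi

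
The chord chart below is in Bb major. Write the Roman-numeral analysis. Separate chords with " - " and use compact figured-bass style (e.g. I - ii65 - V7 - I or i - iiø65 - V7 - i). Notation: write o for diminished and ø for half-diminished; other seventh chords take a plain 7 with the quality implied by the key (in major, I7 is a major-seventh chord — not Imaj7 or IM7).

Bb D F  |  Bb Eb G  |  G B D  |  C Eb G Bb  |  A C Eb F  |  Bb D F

I - IV64 - V/ii - ii7 - V65 - I

Bb-D-F has root Bb, degree 1 in Bb major, so I.
Bb-Eb-G has root Eb, degree 4 in Bb major, so IV64.
G-B-D: chromatic; G is V of ii, so V/ii.
C-Eb-G-Bb: root C is the supertonic; minor seventh chord there is ii7.
A-C-Eb-F: dominant seventh chord on F = scale degree 5 → V65.
Bb-D-F has root Bb, degree 1 in Bb major, so I.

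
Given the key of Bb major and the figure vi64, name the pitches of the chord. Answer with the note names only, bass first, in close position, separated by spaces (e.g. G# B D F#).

In Bb major, the sixth degree is G, and the diatonic chord built there is a minor triad.
Stacking thirds from G gives G-Bb-D.
With the 64 figure the chord is in second inversion; from the bass D upward in close position it reads D-G-Bb.

D G Bb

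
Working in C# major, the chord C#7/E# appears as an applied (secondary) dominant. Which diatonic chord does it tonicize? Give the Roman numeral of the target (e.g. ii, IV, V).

IV

The chord is a dominant seventh chord on C#.
A dominant resolves down a perfect fifth: C# → F#. In C# major, F# is scale degree 4, i.e. IV.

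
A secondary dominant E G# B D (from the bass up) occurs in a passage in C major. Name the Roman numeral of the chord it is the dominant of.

vi

The chord is a dominant seventh chord on E.
A dominant resolves down a perfect fifth: E → A. In C major, A is scale degree 6, i.e. vi.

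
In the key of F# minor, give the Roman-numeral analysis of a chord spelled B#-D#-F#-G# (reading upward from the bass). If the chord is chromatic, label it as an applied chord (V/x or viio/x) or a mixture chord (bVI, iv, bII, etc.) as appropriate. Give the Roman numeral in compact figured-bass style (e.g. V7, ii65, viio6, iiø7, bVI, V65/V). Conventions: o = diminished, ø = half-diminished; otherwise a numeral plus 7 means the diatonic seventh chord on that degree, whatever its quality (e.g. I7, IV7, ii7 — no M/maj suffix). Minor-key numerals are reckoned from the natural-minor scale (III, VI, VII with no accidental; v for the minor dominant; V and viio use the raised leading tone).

V65/V

The pitches G#-B#-D#-F# form a dominant seventh chord rooted on G#.
G# is not a diatonic chord root with this quality in F# minor, but it lies a perfect fifth above C# (V), so the chord functions as an applied dominant of V.
With B# in the bass the chord is in first inversion, so the figured bass is 65.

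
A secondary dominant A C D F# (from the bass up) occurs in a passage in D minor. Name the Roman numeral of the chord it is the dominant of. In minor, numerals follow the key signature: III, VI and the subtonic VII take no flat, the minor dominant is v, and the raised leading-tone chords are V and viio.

iv

The chord is a dominant seventh chord on D.
A dominant resolves down a perfect fifth: D → G. In D minor, G is scale degree 4, i.e. iv.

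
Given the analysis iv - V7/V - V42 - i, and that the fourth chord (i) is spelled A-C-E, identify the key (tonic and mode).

A minor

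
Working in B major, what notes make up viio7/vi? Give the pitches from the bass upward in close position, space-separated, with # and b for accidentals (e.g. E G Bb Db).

The slash marks an applied leading-tone chord: viio of vi. In B major, vi is G#, so the leading tone to it is F##, a half step below.
Building a fully diminished seventh chord on F## gives F##-A#-C#-E.

F## A# C# E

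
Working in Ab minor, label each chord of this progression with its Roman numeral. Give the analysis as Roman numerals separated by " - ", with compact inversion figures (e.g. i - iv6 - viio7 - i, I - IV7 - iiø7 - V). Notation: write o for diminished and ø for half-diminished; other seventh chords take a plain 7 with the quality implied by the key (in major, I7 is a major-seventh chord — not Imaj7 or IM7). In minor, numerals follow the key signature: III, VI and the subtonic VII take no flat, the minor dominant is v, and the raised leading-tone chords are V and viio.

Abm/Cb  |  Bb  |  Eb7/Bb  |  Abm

i6 - V/V - V43 - i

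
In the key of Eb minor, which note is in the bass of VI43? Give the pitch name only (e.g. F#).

VI in Eb minor has root Cb; the chord is Cb-Eb-Gb-Bb.
The figure 43 means second inversion — the fifth is in the bass.

Gb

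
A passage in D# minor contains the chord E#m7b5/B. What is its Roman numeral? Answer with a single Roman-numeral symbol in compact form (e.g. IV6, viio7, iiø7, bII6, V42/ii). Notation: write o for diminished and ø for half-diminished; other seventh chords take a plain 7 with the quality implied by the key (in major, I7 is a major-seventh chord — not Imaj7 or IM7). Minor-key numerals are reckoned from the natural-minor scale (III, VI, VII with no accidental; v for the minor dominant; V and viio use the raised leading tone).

iiø43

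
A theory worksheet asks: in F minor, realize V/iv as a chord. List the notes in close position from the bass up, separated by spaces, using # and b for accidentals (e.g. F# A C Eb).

V/iv is a secondary dominant — the dominant triad of iv. iv in F minor is Bb, so the applied chord's root is F, a perfect fifth above.
Building a major triad on F gives F-A-C.

F A C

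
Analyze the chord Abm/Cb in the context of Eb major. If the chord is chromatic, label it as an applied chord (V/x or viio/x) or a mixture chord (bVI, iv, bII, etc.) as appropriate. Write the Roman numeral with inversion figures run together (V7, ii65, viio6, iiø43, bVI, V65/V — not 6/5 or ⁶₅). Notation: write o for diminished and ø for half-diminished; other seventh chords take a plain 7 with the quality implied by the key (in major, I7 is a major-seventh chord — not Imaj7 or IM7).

iv6

The pitches Ab-Cb-Eb form a minor triad rooted on Ab.
Ab is the fourth degree of Eb major. This is the minor subdominant, borrowed from the parallel minor.
With Cb in the bass the chord is in first inversion, so the figured bass is 6.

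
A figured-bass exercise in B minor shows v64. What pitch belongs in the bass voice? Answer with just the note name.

C#

v in B minor has root F#; the chord is F#-A-C#.
The figure 64 means second inversion — the fifth is in the bass.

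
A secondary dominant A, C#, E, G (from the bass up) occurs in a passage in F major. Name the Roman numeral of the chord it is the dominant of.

vi

The chord is a dominant seventh chord on A.
A dominant resolves down a perfect fifth: A → D. In F major, D is scale degree 6, i.e. vi.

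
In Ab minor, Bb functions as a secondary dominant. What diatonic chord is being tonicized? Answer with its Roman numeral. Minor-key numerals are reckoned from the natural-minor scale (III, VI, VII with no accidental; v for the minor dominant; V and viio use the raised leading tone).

V

The chord is a major triad on Bb.
A dominant resolves down a perfect fifth: Bb → Eb. In Ab minor, Eb is scale degree 5, i.e. V.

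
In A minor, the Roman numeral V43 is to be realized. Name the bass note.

B

V in A minor has root E; the chord is E-G#-B-D.
The figure 43 means second inversion — the fifth is in the bass.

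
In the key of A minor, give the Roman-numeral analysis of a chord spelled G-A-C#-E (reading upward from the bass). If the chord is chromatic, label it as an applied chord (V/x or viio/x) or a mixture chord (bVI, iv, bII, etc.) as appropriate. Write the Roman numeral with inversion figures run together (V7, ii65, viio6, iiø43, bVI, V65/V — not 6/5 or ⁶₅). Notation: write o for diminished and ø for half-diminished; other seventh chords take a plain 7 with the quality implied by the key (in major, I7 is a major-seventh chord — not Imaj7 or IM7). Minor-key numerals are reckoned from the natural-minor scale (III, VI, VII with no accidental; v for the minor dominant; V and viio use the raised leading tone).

V42/iv

The pitches A-C#-E-G form a dominant seventh chord rooted on A.
A is not a diatonic chord root with this quality in A minor, but it lies a perfect fifth above D (iv), so the chord functions as an applied dominant of iv.
With G in the bass the chord is in third inversion, so the figured bass is 42.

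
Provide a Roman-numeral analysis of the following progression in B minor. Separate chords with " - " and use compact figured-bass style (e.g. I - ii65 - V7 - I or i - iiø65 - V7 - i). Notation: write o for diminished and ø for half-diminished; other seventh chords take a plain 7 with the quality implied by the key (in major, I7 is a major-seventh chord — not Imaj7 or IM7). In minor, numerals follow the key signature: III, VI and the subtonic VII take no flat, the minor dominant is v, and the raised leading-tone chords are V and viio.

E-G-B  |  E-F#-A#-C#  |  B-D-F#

E-G-B has root E, degree 4 in B minor, so iv.
E-F#-A#-C#: root F# is the dominant; dominant seventh chord there is V42.
B-D-F#: root B is the tonic; minor triad there is i.

iv - V42 - i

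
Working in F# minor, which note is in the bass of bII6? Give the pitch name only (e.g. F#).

bII in F# minor has root G; the chord is G-B-D.
The figure 6 means first inversion — the third is in the bass.

B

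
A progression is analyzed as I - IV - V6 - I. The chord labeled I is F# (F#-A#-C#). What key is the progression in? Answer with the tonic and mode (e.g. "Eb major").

I is given as F#-A#-C# — a major triad with root F#.
If F# is scale degree 1 and the mode makes that degree carry a major triad, the tonic is F# and the mode is major.

F# major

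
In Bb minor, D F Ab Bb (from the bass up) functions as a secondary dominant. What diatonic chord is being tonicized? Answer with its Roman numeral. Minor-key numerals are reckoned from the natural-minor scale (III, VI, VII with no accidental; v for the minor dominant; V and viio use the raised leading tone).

The chord is a dominant seventh chord on Bb.
A dominant resolves down a perfect fifth: Bb → Eb. In Bb minor, Eb is scale degree 4, i.e. iv.

iv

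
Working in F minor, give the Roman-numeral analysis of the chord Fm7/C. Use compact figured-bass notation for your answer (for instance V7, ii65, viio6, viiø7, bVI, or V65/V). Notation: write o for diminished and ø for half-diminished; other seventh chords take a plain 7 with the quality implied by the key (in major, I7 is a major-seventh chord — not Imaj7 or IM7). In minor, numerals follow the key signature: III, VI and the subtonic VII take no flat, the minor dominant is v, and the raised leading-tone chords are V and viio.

Stacked in thirds the chord is F-Ab-C-Eb: a minor seventh chord on F.
F is scale degree 1 in F minor, and a minor seventh chord on that degree is written i7.
With C in the bass the chord is in second inversion, so the figured bass is 43.

i43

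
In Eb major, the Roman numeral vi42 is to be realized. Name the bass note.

Bb

vi in Eb major has root C; the chord is C-Eb-G-Bb.
The figure 42 means third inversion — the seventh is in the bass.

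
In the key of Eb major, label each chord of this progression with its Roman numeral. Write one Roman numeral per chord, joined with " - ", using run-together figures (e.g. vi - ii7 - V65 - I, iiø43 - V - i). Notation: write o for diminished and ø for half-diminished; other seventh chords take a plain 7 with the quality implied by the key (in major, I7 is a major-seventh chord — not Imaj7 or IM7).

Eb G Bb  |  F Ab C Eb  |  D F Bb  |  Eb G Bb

I - ii7 - V6 - I

Eb-G-Bb has root Eb, degree 1 in Eb major, so I.
F-Ab-C-Eb has root F, degree 2 in Eb major, so ii7.
D-F-Bb: root Bb is the dominant; major triad there is V6.
Eb-G-Bb has root Eb, degree 1 in Eb major, so I.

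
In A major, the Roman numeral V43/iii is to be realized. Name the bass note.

The applied chord V43/iii is rooted on G#: G#-B#-D#-F#.
The figure 43 means second inversion — the fifth is in the bass.

D#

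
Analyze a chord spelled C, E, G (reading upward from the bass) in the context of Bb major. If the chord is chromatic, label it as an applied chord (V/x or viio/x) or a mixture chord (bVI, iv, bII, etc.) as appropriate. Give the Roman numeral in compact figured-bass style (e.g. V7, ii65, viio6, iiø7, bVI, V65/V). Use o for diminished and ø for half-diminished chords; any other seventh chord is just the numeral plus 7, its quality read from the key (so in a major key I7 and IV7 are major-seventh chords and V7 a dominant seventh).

V/V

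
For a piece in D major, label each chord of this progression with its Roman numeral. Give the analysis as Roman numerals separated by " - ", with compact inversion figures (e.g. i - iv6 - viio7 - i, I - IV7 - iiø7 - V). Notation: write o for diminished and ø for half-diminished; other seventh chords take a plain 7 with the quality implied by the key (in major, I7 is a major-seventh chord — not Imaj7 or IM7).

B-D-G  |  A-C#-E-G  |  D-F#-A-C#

IV6 - V7 - I7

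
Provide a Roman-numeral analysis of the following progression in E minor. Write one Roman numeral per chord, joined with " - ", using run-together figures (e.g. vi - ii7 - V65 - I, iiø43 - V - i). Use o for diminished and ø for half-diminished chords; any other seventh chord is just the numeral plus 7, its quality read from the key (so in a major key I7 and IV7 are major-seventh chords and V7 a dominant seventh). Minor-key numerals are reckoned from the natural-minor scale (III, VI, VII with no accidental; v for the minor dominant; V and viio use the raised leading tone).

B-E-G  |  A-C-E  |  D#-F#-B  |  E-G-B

B-E-G has root E, degree 1 in E minor, so i64.
A-C-E: minor triad on A = scale degree 4 → iv.
D#-F#-B has root B, degree 5 in E minor, so V6.
E-G-B has root E, degree 1 in E minor, so i.

i64 - iv - V6 - i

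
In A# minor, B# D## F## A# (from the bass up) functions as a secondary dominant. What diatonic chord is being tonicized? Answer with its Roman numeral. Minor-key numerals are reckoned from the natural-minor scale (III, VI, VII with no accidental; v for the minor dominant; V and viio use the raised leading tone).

V

The chord is a dominant seventh chord on B#.
A dominant resolves down a perfect fifth: B# → E#. In A# minor, E# is scale degree 5, i.e. V.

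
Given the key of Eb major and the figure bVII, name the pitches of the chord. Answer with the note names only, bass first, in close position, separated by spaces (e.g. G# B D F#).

Scale degree 7 in Eb major is D; lowering it a half step gives Db. bVII is a major triad on the lowered seventh degree (the subtonic), borrowed from the parallel minor.
So the chord is Db-F-Ab.

Db F Ab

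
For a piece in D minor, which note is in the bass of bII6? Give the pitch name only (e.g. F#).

bII in D minor has root Eb; the chord is Eb-G-Bb.
The figure 6 means first inversion — the third is in the bass.

G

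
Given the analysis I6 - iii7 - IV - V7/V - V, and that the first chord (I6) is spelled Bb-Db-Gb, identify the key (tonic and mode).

Gb major

The anchor chord is a major triad on Gb, labeled I6.
If Gb is scale degree 1 and the mode makes that degree carry a major triad, the tonic is Gb and the mode is major.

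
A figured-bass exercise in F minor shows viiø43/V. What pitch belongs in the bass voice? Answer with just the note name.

The applied chord viiø43/V is rooted on B: B-D-F-A.
The figure 43 means second inversion — the fifth is in the bass.

F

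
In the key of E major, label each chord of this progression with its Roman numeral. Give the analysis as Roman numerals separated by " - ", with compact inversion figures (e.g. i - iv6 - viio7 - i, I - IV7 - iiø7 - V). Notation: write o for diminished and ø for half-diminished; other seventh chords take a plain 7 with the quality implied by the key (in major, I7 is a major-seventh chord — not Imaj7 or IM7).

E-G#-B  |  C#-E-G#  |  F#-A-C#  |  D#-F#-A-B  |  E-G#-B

I - vi - ii - V65 - I

E-G#-B has root E, degree 1 in E major, so I.
C#-E-G# has root C#, degree 6 in E major, so vi.
F#-A-C#: minor triad on F# = scale degree 2 → ii.
D#-F#-A-B: root B is the dominant; dominant seventh chord there is V65.
E-G#-B: major triad on E = scale degree 1 → I.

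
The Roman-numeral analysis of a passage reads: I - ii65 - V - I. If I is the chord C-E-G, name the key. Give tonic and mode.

I is given as C-E-G — a major triad with root C.
If C is scale degree 1 and the mode makes that degree carry a major triad, the tonic is C and the mode is major.

C major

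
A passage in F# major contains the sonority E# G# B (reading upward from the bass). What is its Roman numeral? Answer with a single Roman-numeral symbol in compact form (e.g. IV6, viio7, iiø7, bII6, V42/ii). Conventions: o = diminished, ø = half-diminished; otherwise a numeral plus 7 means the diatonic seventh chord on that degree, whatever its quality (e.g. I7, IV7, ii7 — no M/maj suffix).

Stacked in thirds the chord is E#-G#-B: a diminished triad on E#.
E# is scale degree 7 in F# major, and a diminished triad on that degree is written viio.

viio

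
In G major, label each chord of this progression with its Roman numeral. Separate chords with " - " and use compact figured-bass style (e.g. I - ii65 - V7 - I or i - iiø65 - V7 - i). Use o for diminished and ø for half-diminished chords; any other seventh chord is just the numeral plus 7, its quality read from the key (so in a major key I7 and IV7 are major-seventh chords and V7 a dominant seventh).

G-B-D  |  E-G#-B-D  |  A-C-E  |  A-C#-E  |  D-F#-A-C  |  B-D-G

I - V7/ii - ii - V/V - V7 - I6

G-B-D has root G, degree 1 in G major, so I.
E-G#-B-D: chromatic; E is V of ii, so V7/ii.
A-C-E has root A, degree 2 in G major, so ii.
A-C#-E: a major triad on A, the applied dominant of V → V/V.
D-F#-A-C has root D, degree 5 in G major, so V7.
B-D-G: major triad on G = scale degree 1 → I6.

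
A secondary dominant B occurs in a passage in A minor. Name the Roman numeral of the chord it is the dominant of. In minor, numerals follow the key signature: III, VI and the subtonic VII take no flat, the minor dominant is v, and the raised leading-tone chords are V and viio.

The chord is a major triad on B.
A dominant resolves down a perfect fifth: B → E. In A minor, E is scale degree 5, i.e. V.

V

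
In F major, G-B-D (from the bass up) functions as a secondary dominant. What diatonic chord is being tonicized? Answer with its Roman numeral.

V

The chord is a major triad on G.
A dominant resolves down a perfect fifth: G → C. In F major, C is scale degree 5, i.e. V.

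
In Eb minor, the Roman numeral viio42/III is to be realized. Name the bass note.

The applied chord viio42/III is rooted on F: F-Ab-Cb-Ebb.
The figure 42 means third inversion — the seventh is in the bass.

Ebb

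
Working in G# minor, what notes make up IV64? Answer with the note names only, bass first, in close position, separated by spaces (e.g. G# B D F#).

G# C# E#

Scale degree 4 in G# minor is C#; here the chord built on it is altered to a major triad. IV64 is the major subdominant, borrowed from the parallel major.
So the chord is C#-E#-G#.
With the 64 figure the chord is in second inversion; from the bass G# upward in close position it reads G#-C#-E#.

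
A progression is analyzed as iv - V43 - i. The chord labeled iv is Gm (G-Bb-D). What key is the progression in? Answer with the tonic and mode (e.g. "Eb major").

D minor

iv is given as G-Bb-D — a minor triad with root G.
iv on G implies G is the subdominant; that puts the tonic at D, and the lowercase numeral fits minor mode.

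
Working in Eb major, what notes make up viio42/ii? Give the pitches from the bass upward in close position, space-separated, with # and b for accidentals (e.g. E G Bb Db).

Db E G Bb

The slash marks an applied leading-tone chord: viio of ii. In Eb major, ii is F, so the leading tone to it is E, a half step below.
Building a fully diminished seventh chord on E gives E-G-Bb-Db.
The figured bass 42 indicates third inversion, placing the seventh (Db) in the bass: Db-E-G-Bb.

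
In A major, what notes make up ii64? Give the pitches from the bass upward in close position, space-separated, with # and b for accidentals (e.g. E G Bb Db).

F# B D

The numeral's case and figure indicate a minor triad. In A major its root, the supertonic, is B.
Stacking thirds from B gives B-D-F#.
With the 64 figure the chord is in second inversion; from the bass F# upward in close position it reads F#-B-D.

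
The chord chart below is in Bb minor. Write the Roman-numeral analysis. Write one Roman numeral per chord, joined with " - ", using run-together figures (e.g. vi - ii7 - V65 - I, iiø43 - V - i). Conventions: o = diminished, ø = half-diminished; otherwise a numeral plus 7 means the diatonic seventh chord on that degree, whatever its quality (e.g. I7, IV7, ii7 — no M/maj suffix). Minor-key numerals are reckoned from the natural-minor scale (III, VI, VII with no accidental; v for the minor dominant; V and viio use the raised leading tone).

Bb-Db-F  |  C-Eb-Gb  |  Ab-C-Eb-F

i - iio - v65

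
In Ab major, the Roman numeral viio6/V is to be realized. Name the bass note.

F

The applied chord viio6/V is rooted on D: D-F-Ab.
The figure 6 means first inversion — the third is in the bass.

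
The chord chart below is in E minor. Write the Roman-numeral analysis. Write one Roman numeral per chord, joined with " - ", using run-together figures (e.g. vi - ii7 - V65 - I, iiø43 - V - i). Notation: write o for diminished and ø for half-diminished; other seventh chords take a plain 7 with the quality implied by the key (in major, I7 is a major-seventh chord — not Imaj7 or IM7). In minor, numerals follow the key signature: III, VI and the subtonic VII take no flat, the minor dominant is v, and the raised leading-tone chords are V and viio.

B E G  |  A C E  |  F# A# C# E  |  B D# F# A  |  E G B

B-E-G: minor triad on E = scale degree 1 → i64.
A-C-E: minor triad on A = scale degree 4 → iv.
F#-A#-C#-E: a dominant seventh chord on F#, the applied dominant of V → V7/V.
B-D#-F#-A has root B, degree 5 in E minor, so V7.
E-G-B: minor triad on E = scale degree 1 → i.

i64 - iv - V7/V - V7 - i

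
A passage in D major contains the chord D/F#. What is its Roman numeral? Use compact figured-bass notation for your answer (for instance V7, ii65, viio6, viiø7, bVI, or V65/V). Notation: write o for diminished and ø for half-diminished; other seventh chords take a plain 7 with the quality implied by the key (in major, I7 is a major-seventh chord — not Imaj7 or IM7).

I6

The pitches D-F#-A form a major triad rooted on D.
In D major, D is the tonic; the diatonic major triad there is I.
With F# in the bass the chord is in first inversion, so the figured bass is 6.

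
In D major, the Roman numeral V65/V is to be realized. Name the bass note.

G#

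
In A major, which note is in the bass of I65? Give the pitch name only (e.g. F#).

C#

I in A major has root A; the chord is A-C#-E-G#.
The figure 65 means first inversion — the third is in the bass.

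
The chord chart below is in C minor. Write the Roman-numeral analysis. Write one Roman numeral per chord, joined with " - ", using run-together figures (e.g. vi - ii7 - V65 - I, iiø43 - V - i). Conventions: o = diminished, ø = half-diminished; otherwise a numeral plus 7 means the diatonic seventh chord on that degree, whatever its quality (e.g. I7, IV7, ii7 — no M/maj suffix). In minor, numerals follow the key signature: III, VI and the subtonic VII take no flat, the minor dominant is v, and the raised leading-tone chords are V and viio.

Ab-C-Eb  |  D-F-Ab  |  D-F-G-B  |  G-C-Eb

Ab-C-Eb: major triad on Ab = scale degree 6 → VI.
D-F-Ab: root D is the supertonic; diminished triad there is iio.
D-F-G-B: root G is the dominant; dominant seventh chord there is V43.
G-C-Eb has root C, degree 1 in C minor, so i64.

VI - iio - V43 - i64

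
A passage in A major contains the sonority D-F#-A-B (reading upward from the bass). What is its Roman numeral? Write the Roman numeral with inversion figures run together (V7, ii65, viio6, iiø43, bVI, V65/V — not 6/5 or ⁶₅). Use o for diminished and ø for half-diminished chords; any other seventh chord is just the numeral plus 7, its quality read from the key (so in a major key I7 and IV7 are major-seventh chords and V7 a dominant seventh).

ii65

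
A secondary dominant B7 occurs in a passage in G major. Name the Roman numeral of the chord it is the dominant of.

vi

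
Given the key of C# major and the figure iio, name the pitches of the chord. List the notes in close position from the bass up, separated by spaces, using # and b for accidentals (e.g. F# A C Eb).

Scale degree 2 in C# major is D#; here the chord built on it is altered to a diminished triad. iio is the diminished supertonic triad, borrowed from the parallel minor.
So the chord is D#-F#-A.

D# F# A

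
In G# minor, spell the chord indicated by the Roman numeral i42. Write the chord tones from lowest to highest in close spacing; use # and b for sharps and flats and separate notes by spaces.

F# G# B D#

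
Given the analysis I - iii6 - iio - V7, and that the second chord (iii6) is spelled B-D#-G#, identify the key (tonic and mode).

E major

The anchor chord is a minor triad on G#, labeled iii6.
iii6 on G# implies G# is the mediant; that puts the tonic at E, and the lowercase numeral fits major mode.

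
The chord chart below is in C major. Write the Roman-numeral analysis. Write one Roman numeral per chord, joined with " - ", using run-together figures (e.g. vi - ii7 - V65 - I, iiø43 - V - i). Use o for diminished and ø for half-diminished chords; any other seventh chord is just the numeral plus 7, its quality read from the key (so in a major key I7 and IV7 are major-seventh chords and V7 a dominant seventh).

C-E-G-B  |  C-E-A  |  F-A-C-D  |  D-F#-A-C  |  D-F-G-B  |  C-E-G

C-E-G-B has root C, degree 1 in C major, so I7.
C-E-A has root A, degree 6 in C major, so vi6.
F-A-C-D: minor seventh chord on D = scale degree 2 → ii65.
D-F#-A-C is the secondary dominant of V (dominant seventh chord on D): V7/V.
D-F-G-B: dominant seventh chord on G = scale degree 5 → V43.
C-E-G: root C is the tonic; major triad there is I.

I7 - vi6 - ii65 - V7/V - V43 - I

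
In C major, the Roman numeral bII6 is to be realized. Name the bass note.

bII in C major has root Db; the chord is Db-F-Ab.
The figure 6 means first inversion — the third is in the bass.

F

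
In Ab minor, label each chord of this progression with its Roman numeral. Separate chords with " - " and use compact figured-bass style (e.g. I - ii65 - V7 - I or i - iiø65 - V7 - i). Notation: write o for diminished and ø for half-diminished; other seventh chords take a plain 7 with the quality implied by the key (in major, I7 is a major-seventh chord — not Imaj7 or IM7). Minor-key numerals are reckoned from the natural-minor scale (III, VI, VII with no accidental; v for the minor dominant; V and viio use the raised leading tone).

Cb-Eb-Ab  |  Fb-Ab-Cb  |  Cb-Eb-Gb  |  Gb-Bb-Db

Cb-Eb-Ab has root Ab, degree 1 in Ab minor, so i6.
Fb-Ab-Cb: major triad on Fb = scale degree 6 → VI.
Cb-Eb-Gb has root Cb, degree 3 in Ab minor, so III.
Gb-Bb-Db: root Gb is the subtonic; major triad there is VII.

i6 - VI - III - VII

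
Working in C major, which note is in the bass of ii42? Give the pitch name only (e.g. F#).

ii in C major has root D; the chord is D-F-A-C.
The figure 42 means third inversion — the seventh is in the bass.

C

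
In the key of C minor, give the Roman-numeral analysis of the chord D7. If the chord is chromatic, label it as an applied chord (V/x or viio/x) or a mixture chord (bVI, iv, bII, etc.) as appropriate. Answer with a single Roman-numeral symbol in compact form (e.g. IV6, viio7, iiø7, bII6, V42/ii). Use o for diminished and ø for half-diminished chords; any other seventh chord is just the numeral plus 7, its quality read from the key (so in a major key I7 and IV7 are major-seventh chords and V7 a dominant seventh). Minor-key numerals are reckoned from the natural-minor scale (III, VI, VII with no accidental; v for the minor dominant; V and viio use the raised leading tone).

The pitches D-F#-A-C form a dominant seventh chord rooted on D.
D is not a diatonic chord root with this quality in C minor, but it lies a perfect fifth above G (V), so the chord functions as an applied dominant of V.

V7/V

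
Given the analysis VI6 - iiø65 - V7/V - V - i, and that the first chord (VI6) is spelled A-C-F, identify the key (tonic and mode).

The anchor chord is a major triad on F, labeled VI6.
VI6 on F implies F is the submediant; that puts the tonic at A, and the uppercase numeral fits minor mode.

A minor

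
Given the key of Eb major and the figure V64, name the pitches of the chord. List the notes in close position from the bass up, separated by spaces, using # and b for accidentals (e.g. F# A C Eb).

F Bb D

The numeral's case and figure indicate a major triad. In Eb major its root, scale degree 5, is Bb.
That chord is spelled Bb-D-F.
The figured bass 64 indicates second inversion, placing the fifth (F) in the bass: F-Bb-D.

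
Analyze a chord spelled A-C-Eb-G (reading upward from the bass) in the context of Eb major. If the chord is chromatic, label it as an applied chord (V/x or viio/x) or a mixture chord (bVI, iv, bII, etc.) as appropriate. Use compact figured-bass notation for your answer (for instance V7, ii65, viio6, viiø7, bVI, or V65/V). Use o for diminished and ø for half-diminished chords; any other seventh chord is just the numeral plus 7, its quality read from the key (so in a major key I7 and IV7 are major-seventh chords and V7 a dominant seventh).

viiø7/V

The pitches A-C-Eb-G form a half-diminished seventh chord rooted on A.
A sits a half step below Bb (V in Eb major); a diminished chord there is the applied leading-tone chord of V.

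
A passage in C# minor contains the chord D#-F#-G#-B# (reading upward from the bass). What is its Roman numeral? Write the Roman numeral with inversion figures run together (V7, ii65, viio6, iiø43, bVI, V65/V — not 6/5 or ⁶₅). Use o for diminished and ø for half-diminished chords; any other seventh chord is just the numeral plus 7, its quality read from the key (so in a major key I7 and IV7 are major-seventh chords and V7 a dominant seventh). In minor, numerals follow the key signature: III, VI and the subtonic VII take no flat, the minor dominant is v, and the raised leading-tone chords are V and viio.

The pitches G#-B#-D#-F# form a dominant seventh chord rooted on G#.
G# is scale degree 5 in C# minor, and a dominant seventh chord on that degree is written V7.
With D# in the bass the chord is in second inversion, so the figured bass is 43.

V43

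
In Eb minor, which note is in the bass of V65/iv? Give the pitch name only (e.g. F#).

G

The applied chord V65/iv is rooted on Eb: Eb-G-Bb-Db.
The figure 65 means first inversion — the third is in the bass.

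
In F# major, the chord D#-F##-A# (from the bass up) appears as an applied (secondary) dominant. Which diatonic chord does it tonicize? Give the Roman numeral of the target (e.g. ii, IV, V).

ii

The chord is a major triad on D#.
A dominant resolves down a perfect fifth: D# → G#. In F# major, G# is scale degree 2, i.e. ii.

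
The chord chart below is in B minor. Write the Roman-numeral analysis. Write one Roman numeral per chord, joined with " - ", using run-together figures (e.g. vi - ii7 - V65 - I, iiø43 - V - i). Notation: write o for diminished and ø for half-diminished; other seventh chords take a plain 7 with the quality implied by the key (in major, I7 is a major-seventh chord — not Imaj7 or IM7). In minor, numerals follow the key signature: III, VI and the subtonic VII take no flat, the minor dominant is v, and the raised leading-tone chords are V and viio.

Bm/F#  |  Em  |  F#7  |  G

i64 - iv - V7 - VI

Bm/F#: root B is the tonic; minor triad there is i64.
Em: root E is the subdominant; minor triad there is iv.
F#7: root F# is the dominant; dominant seventh chord there is V7.
G: major triad on G = scale degree 6 → VI.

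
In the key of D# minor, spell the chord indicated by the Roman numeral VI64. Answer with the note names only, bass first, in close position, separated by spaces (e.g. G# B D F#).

The numeral's case and figure indicate a major triad. In D# minor its root, the sixth degree, is B.
That chord is spelled B-D#-F#.
With the 64 figure the chord is in second inversion; from the bass F# upward in close position it reads F#-B-D#.

F# B D#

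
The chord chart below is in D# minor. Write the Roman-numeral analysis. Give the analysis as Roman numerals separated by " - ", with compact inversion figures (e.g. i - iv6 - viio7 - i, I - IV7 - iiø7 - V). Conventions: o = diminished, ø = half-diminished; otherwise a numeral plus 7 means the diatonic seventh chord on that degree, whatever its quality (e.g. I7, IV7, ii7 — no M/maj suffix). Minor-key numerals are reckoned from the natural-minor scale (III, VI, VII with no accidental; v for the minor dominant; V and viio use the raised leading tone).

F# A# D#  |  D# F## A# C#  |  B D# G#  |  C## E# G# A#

i6 - V7/iv - iv6 - V65

F#-A#-D#: minor triad on D# = scale degree 1 → i6.
D#-F##-A#-C#: a dominant seventh chord on D#, the applied dominant of iv → V7/iv.
B-D#-G#: root G# is the subdominant; minor triad there is iv6.
C##-E#-G#-A#: root A# is the dominant; dominant seventh chord there is V65.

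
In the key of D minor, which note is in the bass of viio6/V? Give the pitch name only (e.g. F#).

B

The applied chord viio6/V is rooted on G#: G#-B-D.
The figure 6 means first inversion — the third is in the bass.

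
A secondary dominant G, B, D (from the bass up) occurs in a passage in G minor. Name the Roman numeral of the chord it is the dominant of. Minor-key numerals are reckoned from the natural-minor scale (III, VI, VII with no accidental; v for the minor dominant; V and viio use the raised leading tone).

iv

The chord is a major triad on G.
A dominant resolves down a perfect fifth: G → C. In G minor, C is scale degree 4, i.e. iv.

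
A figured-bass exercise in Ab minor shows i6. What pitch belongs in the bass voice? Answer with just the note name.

i in Ab minor has root Ab; the chord is Ab-Cb-Eb.
The figure 6 means first inversion — the third is in the bass.

Cb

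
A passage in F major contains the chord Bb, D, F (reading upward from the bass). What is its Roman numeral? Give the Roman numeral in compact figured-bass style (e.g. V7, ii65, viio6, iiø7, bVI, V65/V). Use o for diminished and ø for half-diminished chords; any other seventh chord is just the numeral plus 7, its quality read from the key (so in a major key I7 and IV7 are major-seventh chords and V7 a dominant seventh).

IV

Stacked in thirds the chord is Bb-D-F: a major triad on Bb.
In F major, Bb is the subdominant; the diatonic major triad there is IV.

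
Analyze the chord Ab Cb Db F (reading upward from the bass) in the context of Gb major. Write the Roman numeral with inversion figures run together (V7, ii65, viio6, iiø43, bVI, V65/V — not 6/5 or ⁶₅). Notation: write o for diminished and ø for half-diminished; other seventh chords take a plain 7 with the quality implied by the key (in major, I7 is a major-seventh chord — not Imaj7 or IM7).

The pitches Db-F-Ab-Cb form a dominant seventh chord rooted on Db.
In Gb major, Db is the dominant; the diatonic dominant seventh chord there is V7.
With Ab in the bass the chord is in second inversion, so the figured bass is 43.

V43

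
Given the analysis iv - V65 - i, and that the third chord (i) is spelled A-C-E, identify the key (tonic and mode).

i is given as A-C-E — a minor triad with root A.
If A is scale degree 1 and the mode makes that degree carry a minor triad, the tonic is A and the mode is minor.

A minor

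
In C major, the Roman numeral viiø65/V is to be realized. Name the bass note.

A

The applied chord viiø65/V is rooted on F#: F#-A-C-E.
The figure 65 means first inversion — the third is in the bass.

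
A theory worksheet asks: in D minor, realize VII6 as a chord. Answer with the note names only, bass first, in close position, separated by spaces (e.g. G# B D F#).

In D minor, the subtonic is C, and the diatonic chord built there is a major triad.
Stacking thirds from C gives C-E-G.
With the 6 figure the chord is in first inversion; from the bass E upward in close position it reads E-G-C.

E G C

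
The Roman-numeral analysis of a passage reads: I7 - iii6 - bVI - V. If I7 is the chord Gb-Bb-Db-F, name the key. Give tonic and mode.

Gb major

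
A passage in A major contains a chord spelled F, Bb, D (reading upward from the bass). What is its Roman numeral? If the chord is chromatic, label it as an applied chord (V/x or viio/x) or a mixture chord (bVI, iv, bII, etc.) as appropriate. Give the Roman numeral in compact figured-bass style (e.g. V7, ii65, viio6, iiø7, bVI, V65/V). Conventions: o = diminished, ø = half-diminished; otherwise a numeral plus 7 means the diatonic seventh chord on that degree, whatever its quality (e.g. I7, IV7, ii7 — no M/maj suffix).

Stacked in thirds the chord is Bb-D-F: a major triad on Bb.
Bb is the lowered second degree of A major (diatonic 2 would be B). This is the Neapolitan chord — a major triad on the lowered second degree.
With F in the bass the chord is in second inversion, so the figured bass is 64.

bII64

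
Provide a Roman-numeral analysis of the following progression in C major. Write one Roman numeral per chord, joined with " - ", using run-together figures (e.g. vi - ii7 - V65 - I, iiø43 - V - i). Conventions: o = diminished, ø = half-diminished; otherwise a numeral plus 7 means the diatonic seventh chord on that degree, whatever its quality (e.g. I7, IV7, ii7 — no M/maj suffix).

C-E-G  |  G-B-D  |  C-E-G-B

I - V - I7

C-E-G: major triad on C = scale degree 1 → I.
G-B-D has root G, degree 5 in C major, so V.
C-E-G-B has root C, degree 1 in C major, so I7.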